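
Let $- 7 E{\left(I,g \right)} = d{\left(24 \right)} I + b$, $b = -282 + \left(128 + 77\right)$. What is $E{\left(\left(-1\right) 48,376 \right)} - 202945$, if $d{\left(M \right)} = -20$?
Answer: $- \frac{1421498}{7} \approx -2.0307 \cdot 10^{5}$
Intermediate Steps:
$b = -77$ ($b = -282 + 205 = -77$)
$E{\left(I,g \right)} = 11 + \frac{20 I}{7}$ ($E{\left(I,g \right)} = - \frac{- 20 I - 77}{7} = - \frac{-77 - 20 I}{7} = 11 + \frac{20 I}{7}$)
$E{\left(\left(-1\right) 48,376 \right)} - 202945 = \left(11 + \frac{20 \left(\left(-1\right) 48\right)}{7}\right) - 202945 = \left(11 + \frac{20}{7} \left(-48\right)\right) - 202945 = \left(11 - \frac{960}{7}\right) - 202945 = - \frac{883}{7} - 202945 = - \frac{1421498}{7}$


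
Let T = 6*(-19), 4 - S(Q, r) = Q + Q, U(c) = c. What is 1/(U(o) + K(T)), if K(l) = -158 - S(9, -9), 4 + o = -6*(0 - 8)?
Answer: -1/100 ≈ -0.010000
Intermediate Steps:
o = 44 (o = -4 - 6*(0 - 8) = -4 - 6*(-8) = -4 + 48 = 44)
S(Q, r) = 4 - 2*Q (S(Q, r) = 4 - (Q + Q) = 4 - 2*Q)
T = -114
K(l) = -144 (K(l) = -158 - (4 - 2*9) = -158 - (4 - 18) = -158 - 1*(-14) = -158 + 14 = -144)
1/(U(o) + K(T)) = 1/(44 - 144) = 1/(-100) = -1/100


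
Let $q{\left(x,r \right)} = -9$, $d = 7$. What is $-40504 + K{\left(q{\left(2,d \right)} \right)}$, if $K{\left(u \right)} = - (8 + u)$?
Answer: $-40503$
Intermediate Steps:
$K{\left(u \right)} = -8 - u$
$-40504 + K{\left(q{\left(2,d \right)} \right)} = -40504 - -1 = -40504 + \left(-8 + 9\right) = -40504 + 1 = -40503$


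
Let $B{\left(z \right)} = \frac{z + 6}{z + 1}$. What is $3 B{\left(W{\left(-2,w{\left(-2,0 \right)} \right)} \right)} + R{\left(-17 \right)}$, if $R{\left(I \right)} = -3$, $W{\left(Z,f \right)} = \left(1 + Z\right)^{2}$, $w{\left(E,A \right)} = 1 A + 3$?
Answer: $\frac{15}{2} \approx 7.5$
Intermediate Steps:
$w{\left(E,A \right)} = 3 + A$ ($w{\left(E,A \right)} = A + 3 = 3 + A$)
$B{\left(z \right)} = \frac{6 + z}{1 + z}$
$3 B{\left(W{\left(-2,w{\left(-2,0 \right)} \right)} \right)} + R{\left(-17 \right)} = 3 \frac{6 + \left(1 - 2\right)^{2}}{1 + \left(1 - 2\right)^{2}} - 3 = 3 \frac{6 + \left(-1\right)^{2}}{1 + \left(-1\right)^{2}} - 3 = 3 \frac{6 + 1}{1 + 1} - 3 = 3 \cdot \frac{1}{2} \cdot 7 - 3 = 3 \cdot \frac{7}{2} - 3 = \frac{21}{2} - 3 = \frac{15}{2}$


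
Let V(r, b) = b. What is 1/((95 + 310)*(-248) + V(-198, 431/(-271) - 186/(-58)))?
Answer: -7859/789345256 ≈ -9.9563e-6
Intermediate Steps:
1/((95 + 310)*(-248) + V(-198, 431/(-271) - 186/(-58))) = 1/((95 + 310)*(-248) + (431/(-271) - 186/(-58))) = 1/(405*(-248) + (431*(-1/271) - 186*(-1/58))) = 1/(-100440 + (-431/271 + 93/29)) = 1/(-100440 + 12704/7859) = 1/(-789345256/7859) = -7859/789345256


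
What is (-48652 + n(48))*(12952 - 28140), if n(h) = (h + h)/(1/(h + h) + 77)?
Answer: 5462744203760/7393 ≈ 7.3891e+8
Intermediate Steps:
n(h) = 2*h/(77 + 1/(2*h)) (n(h) = (2*h)/(1/(2*h) + 77) = (2*h)/(77 + 1/(2*h)) = 2*h/(77 + 1/(2*h)))
(-48652 + n(48))*(12952 - 28140) = (-48652 + 4*48**2/(1 + 154*48))*(12952 - 28140) = (-48652 + 4*2304/(1 + 7392))*(-15188) = (-48652 + 4*2304/7393)*(-15188) = (-48652 + 4*2304*(1/7393))*(-15188) = (-48652 + 9216/7393)*(-15188) = -359675020/7393*(-15188) = 5462744203760/7393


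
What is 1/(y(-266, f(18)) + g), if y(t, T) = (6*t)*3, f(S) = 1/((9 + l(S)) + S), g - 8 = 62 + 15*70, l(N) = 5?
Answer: -1/3668 ≈ -0.00027263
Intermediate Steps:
g = 1120 (g = 8 + (62 + 15*70) = 8 + (62 + 1050) = 8 + 1112 = 1120)
f(S) = 1/(14 + S) (f(S) = 1/((9 + 5) + S) = 1/(14 + S))
y(t, T) = 18*t
1/(y(-266, f(18)) + g) = 1/(18*(-266) + 1120) = 1/(-4788 + 1120) = 1/(-3668) = -1/3668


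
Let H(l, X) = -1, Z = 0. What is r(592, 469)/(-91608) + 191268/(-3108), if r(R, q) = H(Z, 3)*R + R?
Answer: -2277/37 ≈ -61.541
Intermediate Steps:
r(R, q) = 0 (r(R, q) = -R + R = 0)
r(592, 469)/(-91608) + 191268/(-3108) = 0/(-91608) + 191268/(-3108) = 0*(-1/91608) + 191268*(-1/3108) = 0 - 2277/37 = -2277/37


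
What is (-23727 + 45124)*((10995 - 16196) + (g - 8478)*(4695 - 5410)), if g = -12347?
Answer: 318487369578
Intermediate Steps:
(-23727 + 45124)*((10995 - 16196) + (g - 8478)*(4695 - 5410)) = (-23727 + 45124)*((10995 - 16196) + (-12347 - 8478)*(4695 - 5410)) = 21397*(-5201 - 20825*(-715)) = 21397*(-5201 + 14889875) = 21397*14884674 = 318487369578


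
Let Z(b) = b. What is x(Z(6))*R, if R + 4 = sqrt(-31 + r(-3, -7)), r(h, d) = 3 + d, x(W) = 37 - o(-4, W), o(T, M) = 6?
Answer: -124 + 31*I*sqrt(35) ≈ -124.0 + 183.4*I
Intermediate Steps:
x(W) = 31 (x(W) = 37 - 1*6 = 37 - 6 = 31)
R = -4 + I*sqrt(35) (R = -4 + sqrt(-31 + (3 - 7)) = -4 + sqrt(-31 - 4) = -4 + sqrt(-35) = -4 + I*sqrt(35) ≈ -4.0 + 5.9161*I)
x(Z(6))*R = 31*(-4 + I*sqrt(35)) = -124 + 31*I*sqrt(35)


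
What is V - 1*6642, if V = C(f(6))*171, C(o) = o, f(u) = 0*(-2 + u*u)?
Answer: -6642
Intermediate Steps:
f(u) = 0 (f(u) = 0*(-2 + u**2) = 0)
V = 0 (V = 0*171 = 0)
V - 1*6642 = 0 - 1*6642 = 0 - 6642 = -6642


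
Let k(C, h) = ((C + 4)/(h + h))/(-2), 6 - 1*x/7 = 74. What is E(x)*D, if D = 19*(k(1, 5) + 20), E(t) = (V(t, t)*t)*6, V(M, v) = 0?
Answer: 0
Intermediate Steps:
x = -476 (x = 42 - 7*74 = 42 - 518 = -476)
k(C, h) = -(4 + C)/(4*h) (k(C, h) = ((4 + C)/((2*h)))*(-½) = ((4 + C)*(1/(2*h)))*(-½) = ((4 + C)/(2*h))*(-½) = -(4 + C)/(4*h))
E(t) = 0 (E(t) = (0*t)*6 = 0*6 = 0)
D = 1501/4 (D = 19*((¼)*(-4 - 1*1)/5 + 20) = 19*((¼)*(⅕)*(-4 - 1) + 20) = 19*((¼)*(⅕)*(-5) + 20) = 19*(-¼ + 20) = 19*(79/4) = 1501/4 ≈ 375.25)
E(x)*D = 0*(1501/4) = 0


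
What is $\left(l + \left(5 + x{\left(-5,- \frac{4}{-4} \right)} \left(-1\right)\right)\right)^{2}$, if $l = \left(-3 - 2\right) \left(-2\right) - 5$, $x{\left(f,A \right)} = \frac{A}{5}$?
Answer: $\frac{2401}{25} \approx 96.04$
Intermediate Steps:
$x{\left(f,A \right)} = \frac{A}{5}$ ($x{\left(f,A \right)} = A \frac{1}{5} = \frac{A}{5}$)
$l = 5$ ($l = \left(-3 - 2\right) \left(-2\right) - 5 = \left(-5\right) \left(-2\right) - 5 = 10 - 5 = 5$)
$\left(l + \left(5 + x{\left(-5,- \frac{4}{-4} \right)} \left(-1\right)\right)\right)^{2} = \left(5 + \left(5 + \frac{\left(-4\right) \frac{1}{-4}}{5} \left(-1\right)\right)\right)^{2} = \left(5 + \left(5 + \frac{\left(-4\right) \left(- \frac{1}{4}\right)}{5} \left(-1\right)\right)\right)^{2} = \left(5 + \left(5 + \frac{1}{5} \cdot 1 \left(-1\right)\right)\right)^{2} = \left(5 + \left(5 + \frac{1}{5} \left(-1\right)\right)\right)^{2} = \left(5 + \left(5 - \frac{1}{5}\right)\right)^{2} = \left(5 + \frac{24}{5}\right)^{2} = \left(\frac{49}{5}\right)^{2} = \frac{2401}{25}$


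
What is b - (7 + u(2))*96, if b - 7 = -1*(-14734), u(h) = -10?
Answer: 15029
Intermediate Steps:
b = 14741 (b = 7 - 1*(-14734) = 7 + 14734 = 14741)
b - (7 + u(2))*96 = 14741 - (7 - 10)*96 = 14741 - (-3)*96 = 14741 - 1*(-288) = 14741 + 288 = 15029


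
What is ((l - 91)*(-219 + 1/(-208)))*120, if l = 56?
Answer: 23915325/26 ≈ 9.1982e+5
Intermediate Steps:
((l - 91)*(-219 + 1/(-208)))*120 = ((56 - 91)*(-219 + 1/(-208)))*120 = -35*(-219 - 1/208)*120 = -35*(-45553/208)*120 = (1594355/208)*120 = 23915325/26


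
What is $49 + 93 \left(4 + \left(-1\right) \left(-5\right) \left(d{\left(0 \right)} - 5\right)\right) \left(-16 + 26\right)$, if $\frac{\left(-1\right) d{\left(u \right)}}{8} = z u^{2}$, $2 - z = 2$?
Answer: $-19481$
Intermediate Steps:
$z = 0$ ($z = 2 - 2 = 0$)
$d{\left(u \right)} = 0$ ($d{\left(u \right)} = - 8 \cdot 0 u^{2} = \left(-8\right) 0 = 0$)
$49 + 93 \left(4 + \left(-1\right) \left(-5\right) \left(d{\left(0 \right)} - 5\right)\right) \left(-16 + 26\right) = 49 + 93 \left(4 + \left(-1\right) \left(-5\right) \left(0 - 5\right)\right) \left(-16 + 26\right) = 49 + 93 \left(4 + 5 \left(0 - 5\right)\right) 10 = 49 + 93 \left(4 + 5 \left(-5\right)\right) 10 = 49 + 93 \left(4 - 25\right) 10 = 49 + 93 \left(\left(-21\right) 10\right) = 49 + 93 \left(-210\right) = 49 - 19530 = -19481$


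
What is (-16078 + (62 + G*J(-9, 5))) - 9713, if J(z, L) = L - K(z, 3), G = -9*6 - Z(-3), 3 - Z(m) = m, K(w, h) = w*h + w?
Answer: -28189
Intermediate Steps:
K(w, h) = w + h*w (K(w, h) = h*w + w = w + h*w)
Z(m) = 3 - m
G = -60 (G = -9*6 - (3 - 1*(-3)) = -54 - (3 + 3) = -54 - 1*6 = -54 - 6 = -60)
J(z, L) = L - 4*z (J(z, L) = L - z*(1 + 3) = L - z*4 = L - 4*z)
(-16078 + (62 + G*J(-9, 5))) - 9713 = (-16078 + (62 - 60*(5 - 4*(-9)))) - 9713 = (-16078 + (62 - 60*(5 + 36))) - 9713 = (-16078 + (62 - 60*41)) - 9713 = (-16078 + (62 - 2460)) - 9713 = (-16078 - 2398) - 9713 = -18476 - 9713 = -28189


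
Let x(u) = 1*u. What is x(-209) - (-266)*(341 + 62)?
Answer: 106989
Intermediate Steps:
x(u) = u
x(-209) - (-266)*(341 + 62) = -209 - (-266)*(341 + 62) = -209 - (-266)*403 = -209 - 1*(-107198) = -209 + 107198 = 106989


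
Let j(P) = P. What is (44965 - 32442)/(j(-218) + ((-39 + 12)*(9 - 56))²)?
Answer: 12523/1610143 ≈ 0.0077776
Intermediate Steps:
(44965 - 32442)/(j(-218) + ((-39 + 12)*(9 - 56))²) = (44965 - 32442)/(-218 + ((-39 + 12)*(9 - 56))²) = 12523/(-218 + (-27*(-47))²) = 12523/(-218 + 1269²) = 12523/(-218 + 1610361) = 12523/1610143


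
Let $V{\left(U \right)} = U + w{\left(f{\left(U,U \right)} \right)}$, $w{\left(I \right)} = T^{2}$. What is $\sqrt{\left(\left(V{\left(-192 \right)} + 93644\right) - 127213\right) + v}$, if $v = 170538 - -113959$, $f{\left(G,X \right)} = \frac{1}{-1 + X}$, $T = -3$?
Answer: $\sqrt{250745} \approx 500.74$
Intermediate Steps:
$w{\left(I \right)} = 9$ ($w{\left(I \right)} = \left(-3\right)^{2} = 9$)
$V{\left(U \right)} = 9 + U$ ($V{\left(U \right)} = U + 9 = 9 + U$)
$v = 284497$ ($v = 170538 + 113959 = 284497$)
$\sqrt{\left(\left(V{\left(-192 \right)} + 93644\right) - 127213\right) + v} = \sqrt{\left(\left(\left(9 - 192\right) + 93644\right) - 127213\right) + 284497} = \sqrt{\left(\left(-183 + 93644\right) - 127213\right) + 284497} = \sqrt{\left(93461 - 127213\right) + 284497} = \sqrt{-33752 + 284497} = \sqrt{250745}$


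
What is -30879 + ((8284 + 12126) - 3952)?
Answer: -14421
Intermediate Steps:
-30879 + ((8284 + 12126) - 3952) = -30879 + (20410 - 3952) = -30879 + 16458 = -14421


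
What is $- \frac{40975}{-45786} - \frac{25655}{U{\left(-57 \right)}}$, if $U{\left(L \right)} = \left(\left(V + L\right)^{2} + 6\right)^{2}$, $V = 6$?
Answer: $\frac{92436619315}{103727404638} \approx 0.89115$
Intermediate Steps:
$U{\left(L \right)} = \left(6 + \left(6 + L\right)^{2}\right)^{2}$ ($U{\left(L \right)} = \left(\left(6 + L\right)^{2} + 6\right)^{2} = \left(6 + \left(6 + L\right)^{2}\right)^{2}$)
$- \frac{40975}{-45786} - \frac{25655}{U{\left(-57 \right)}} = - \frac{40975}{-45786} - \frac{25655}{\left(6 + \left(6 - 57\right)^{2}\right)^{2}} = \left(-40975\right) \left(- \frac{1}{45786}\right) - \frac{25655}{\left(6 + \left(-51\right)^{2}\right)^{2}} = \frac{40975}{45786} - \frac{25655}{\left(6 + 2601\right)^{2}} = \frac{40975}{45786} - \frac{25655}{2607^{2}} = \frac{40975}{45786} - \frac{25655}{6796449} = \frac{92436619315}{103727404638}$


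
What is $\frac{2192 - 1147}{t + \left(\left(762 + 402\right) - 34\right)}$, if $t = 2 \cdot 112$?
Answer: $\frac{1045}{1354} \approx 0.77179$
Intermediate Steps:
$t = 224$
$\frac{2192 - 1147}{t + \left(\left(762 + 402\right) - 34\right)} = \frac{2192 - 1147}{224 + \left(\left(762 + 402\right) - 34\right)} = \frac{1045}{224 + \left(1164 - 34\right)} = \frac{1045}{224 + 1130} = \frac{1045}{1354}$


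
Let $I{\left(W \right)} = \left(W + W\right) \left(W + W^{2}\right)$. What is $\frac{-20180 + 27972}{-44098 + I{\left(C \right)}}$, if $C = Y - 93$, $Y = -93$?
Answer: $- \frac{3896}{6422309} \approx -0.00060664$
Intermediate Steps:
$C = -186$ ($C = -93 - 93 = -186$)
$I{\left(W \right)} = 2 W \left(W + W^{2}\right)$
$\frac{-20180 + 27972}{-44098 + I{\left(C \right)}} = \frac{-20180 + 27972}{-44098 + 2 \left(-186\right)^{2} \left(1 - 186\right)} = \frac{7792}{-44098 + 2 \cdot 34596 \left(-185\right)} = \frac{7792}{-44098 - 12800520} = \frac{7792}{-12844618} = 7792 \left(- \frac{1}{12844618}\right) = - \frac{3896}{6422309}$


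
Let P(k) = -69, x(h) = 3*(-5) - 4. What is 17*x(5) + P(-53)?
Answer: -392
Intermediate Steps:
x(h) = -19 (x(h) = -15 - 4 = -19)
17*x(5) + P(-53) = 17*(-19) - 69 = -323 - 69 = -392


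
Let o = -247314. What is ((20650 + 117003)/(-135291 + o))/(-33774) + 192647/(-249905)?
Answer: -99574785727549/129171908715174 ≈ -0.77087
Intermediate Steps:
((20650 + 117003)/(-135291 + o))/(-33774) + 192647/(-249905) = ((20650 + 117003)/(-135291 - 247314))/(-33774) + 192647/(-249905) = (137653/(-382605))*(-1/33774) + 192647*(-1/249905) = (137653*(-1/382605))*(-1/33774) - 192647/249905 = -137653/382605*(-1/33774) - 192647/249905 = 137653/12922101270 - 192647/249905 = -99574785727549/129171908715174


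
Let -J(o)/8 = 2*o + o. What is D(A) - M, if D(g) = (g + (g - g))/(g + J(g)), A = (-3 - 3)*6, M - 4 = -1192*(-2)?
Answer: -54925/23 ≈ -2388.0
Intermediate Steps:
J(o) = -24*o (J(o) = -8*(2*o + o) = -24*o)
M = 2388 (M = 4 - 1192*(-2) = 4 + 2384 = 2388)
A = -36 (A = -6*6 = -36)
D(g) = -1/23 (D(g) = (g + (g - g))/(g - 24*g) = (g + 0)/((-23*g)) = g*(-1/(23*g)) = -1/23)
D(A) - M = -1/23 - 1*2388 = -1/23 - 2388 = -54925/23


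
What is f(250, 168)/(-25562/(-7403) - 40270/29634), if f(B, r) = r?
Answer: 1675269288/20881159 ≈ 80.229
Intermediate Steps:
f(250, 168)/(-25562/(-7403) - 40270/29634) = 168/(-25562/(-7403) - 40270/29634) = 168/(-25562*(-1/7403) - 40270*1/29634) = 168/(25562/7403 - 20135/14817) = 168/(20881159/9971841) = 168*(9971841/20881159) = 1675269288/20881159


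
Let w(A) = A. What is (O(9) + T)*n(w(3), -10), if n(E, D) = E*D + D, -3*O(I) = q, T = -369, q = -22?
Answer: 43400/3 ≈ 14467.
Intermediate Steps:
O(I) = 22/3 (O(I) = -1/3*(-22) = 22/3)
n(E, D) = D + D*E (n(E, D) = D*E + D = D + D*E)
(O(9) + T)*n(w(3), -10) = (22/3 - 369)*(-10*(1 + 3)) = -(-10850)*4/3 = -1085/3*(-40) = 43400/3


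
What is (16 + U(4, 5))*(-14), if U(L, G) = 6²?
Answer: -728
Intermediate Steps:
U(L, G) = 36
(16 + U(4, 5))*(-14) = (16 + 36)*(-14) = 52*(-14) = -728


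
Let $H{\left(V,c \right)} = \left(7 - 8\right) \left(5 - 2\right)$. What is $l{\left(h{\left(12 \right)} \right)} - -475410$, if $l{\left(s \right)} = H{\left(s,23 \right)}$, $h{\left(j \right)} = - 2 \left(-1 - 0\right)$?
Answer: $475407$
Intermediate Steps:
$H{\left(V,c \right)} = -3$ ($H{\left(V,c \right)} = \left(-1\right) 3 = -3$)
$h{\left(j \right)} = 2$ ($h{\left(j \right)} = - 2 \left(-1 + 0\right) = \left(-2\right) \left(-1\right) = 2$)
$l{\left(s \right)} = -3$
$l{\left(h{\left(12 \right)} \right)} - -475410 = -3 - -475410 = -3 + 475410 = 475407$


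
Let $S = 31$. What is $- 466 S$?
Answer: $-14446$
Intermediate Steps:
$- 466 S = \left(-466\right) 31 = -14446$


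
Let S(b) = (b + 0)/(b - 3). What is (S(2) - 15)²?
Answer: 289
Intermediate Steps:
S(b) = b/(-3 + b)
(S(2) - 15)² = (2/(-3 + 2) - 15)² = (2/(-1) - 15)² = (2*(-1) - 15)² = (-2 - 15)² = (-17)² = 289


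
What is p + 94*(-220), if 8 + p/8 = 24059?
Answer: 171728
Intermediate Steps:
p = 192408 (p = -64 + 8*24059 = -64 + 192472 = 192408)
p + 94*(-220) = 192408 + 94*(-220) = 192408 - 20680 = 171728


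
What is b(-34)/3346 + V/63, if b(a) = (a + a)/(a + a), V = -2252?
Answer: -1076447/30114 ≈ -35.746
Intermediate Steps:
b(a) = 1 (b(a) = (2*a)/((2*a)) = (2*a)*(1/(2*a)) = 1)
b(-34)/3346 + V/63 = 1/3346 - 2252/63 = -1076447/30114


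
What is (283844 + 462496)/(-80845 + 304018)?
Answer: 248780/74391 ≈ 3.3442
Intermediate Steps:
(283844 + 462496)/(-80845 + 304018) = 746340/223173 = 746340*(1/223173) = 248780/74391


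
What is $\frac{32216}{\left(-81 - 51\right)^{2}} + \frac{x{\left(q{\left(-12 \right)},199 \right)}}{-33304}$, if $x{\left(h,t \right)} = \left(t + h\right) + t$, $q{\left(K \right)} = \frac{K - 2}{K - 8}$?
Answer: $\frac{666234197}{362680560} \approx 1.837$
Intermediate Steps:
$q{\left(K \right)} = \frac{-2 + K}{-8 + K}$
$x{\left(h,t \right)} = h + 2 t$ ($x{\left(h,t \right)} = \left(h + t\right) + t = h + 2 t$)
$\frac{32216}{\left(-81 - 51\right)^{2}} + \frac{x{\left(q{\left(-12 \right)},199 \right)}}{-33304} = \frac{32216}{\left(-81 - 51\right)^{2}} + \frac{\frac{-2 - 12}{-8 - 12} + 2 \cdot 199}{-33304} = \frac{32216}{\left(-132\right)^{2}} + \left(\frac{1}{-20} \left(-14\right) + 398\right) \left(- \frac{1}{33304}\right) = \frac{32216}{17424} + \left(\left(- \frac{1}{20}\right) \left(-14\right) + 398\right) \left(- \frac{1}{33304}\right) = 32216 \cdot \frac{1}{17424} + \left(\frac{7}{10} + 398\right) \left(- \frac{1}{33304}\right) = \frac{4027}{2178} + \frac{3987}{10} \left(- \frac{1}{33304}\right) = \frac{4027}{2178} - \frac{3987}{333040} = \frac{666234197}{362680560}$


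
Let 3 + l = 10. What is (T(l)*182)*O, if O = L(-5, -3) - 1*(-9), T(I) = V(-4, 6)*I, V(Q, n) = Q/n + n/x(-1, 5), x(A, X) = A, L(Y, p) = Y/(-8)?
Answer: -245245/3 ≈ -81748.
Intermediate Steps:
L(Y, p) = -Y/8 (L(Y, p) = Y*(-1/8) = -Y/8)
l = 7 (l = -3 + 10 = 7)
V(Q, n) = -n + Q/n (V(Q, n) = Q/n + n/(-1) = Q/n + n*(-1) = Q/n - n = -n + Q/n)
T(I) = -20*I/3 (T(I) = (-1*6 - 4/6)*I = (-6 - 4*1/6)*I = (-6 - 2/3)*I = -20*I/3)
O = 77/8 (O = -1/8*(-5) - 1*(-9) = 5/8 + 9 = 77/8 ≈ 9.6250)
(T(l)*182)*O = (-20/3*7*182)*(77/8) = -140/3*182*(77/8) = -25480/3*77/8 = -245245/3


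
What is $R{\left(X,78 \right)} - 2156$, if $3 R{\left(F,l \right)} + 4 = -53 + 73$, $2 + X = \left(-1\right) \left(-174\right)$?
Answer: $- \frac{6452}{3} \approx -2150.7$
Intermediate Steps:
$X = 172$ ($X = -2 - -174 = -2 + 174 = 172$)
$R{\left(F,l \right)} = \frac{16}{3}$ ($R{\left(F,l \right)} = - \frac{4}{3} + \frac{-53 + 73}{3} = - \frac{4}{3} + \frac{1}{3} \cdot 20 = - \frac{4}{3} + \frac{20}{3} = \frac{16}{3}$)
$R{\left(X,78 \right)} - 2156 = \frac{16}{3} - 2156 = - \frac{6452}{3}$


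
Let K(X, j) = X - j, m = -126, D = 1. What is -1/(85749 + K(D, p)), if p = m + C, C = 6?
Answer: -1/85870 ≈ -1.1646e-5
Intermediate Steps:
p = -120 (p = -126 + 6 = -120)
-1/(85749 + K(D, p)) = -1/(85749 + (1 - 1*(-120))) = -1/(85749 + (1 + 120)) = -1/(85749 + 121) = -1/85870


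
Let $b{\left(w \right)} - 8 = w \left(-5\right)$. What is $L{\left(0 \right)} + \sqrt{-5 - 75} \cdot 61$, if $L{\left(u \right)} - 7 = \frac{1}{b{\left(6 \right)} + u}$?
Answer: $\frac{153}{22} + 244 i \sqrt{5} \approx 6.9545 + 545.6 i$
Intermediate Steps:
$b{\left(w \right)} = 8 - 5 w$ ($b{\left(w \right)} = 8 + w \left(-5\right) = 8 - 5 w$)
$L{\left(u \right)} = 7 + \frac{1}{-22 + u}$ ($L{\left(u \right)} = 7 + \frac{1}{\left(8 - 30\right) + u} = 7 + \frac{1}{-22 + u}$)
$L{\left(0 \right)} + \sqrt{-5 - 75} \cdot 61 = \frac{-153 + 7 \cdot 0}{-22 + 0} + \sqrt{-5 - 75} \cdot 61 = \frac{-153 + 0}{-22} + \sqrt{-80} \cdot 61 = \left(- \frac{1}{22}\right) \left(-153\right) + 4 i \sqrt{5} \cdot 61 = \frac{153}{22} + 244 i \sqrt{5}$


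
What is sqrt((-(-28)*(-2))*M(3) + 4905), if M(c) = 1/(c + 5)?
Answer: sqrt(4898) ≈ 69.986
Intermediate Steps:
M(c) = 1/(5 + c)
sqrt((-(-28)*(-2))*M(3) + 4905) = sqrt((-(-28)*(-2))/(5 + 3) + 4905) = sqrt(-14*4/8 + 4905) = sqrt(-56*1/8 + 4905) = sqrt(-7 + 4905) = sqrt(4898)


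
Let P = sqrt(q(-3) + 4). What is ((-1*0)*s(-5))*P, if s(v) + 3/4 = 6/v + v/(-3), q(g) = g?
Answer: 0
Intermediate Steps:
s(v) = -3/4 + 6/v - v/3 (s(v) = -3/4 + (6/v + v/(-3)) = -3/4 + (6/v + v*(-1/3)) = -3/4 + (6/v - v/3) = -3/4 + 6/v - v/3)
P = 1 (P = sqrt(-3 + 4) = sqrt(1) = 1)
((-1*0)*s(-5))*P = ((-1*0)*(-3/4 + 6/(-5) - 1/3*(-5)))*1 = (0*(-3/4 + 6*(-1/5) + 5/3))*1 = (0*(-3/4 - 6/5 + 5/3))*1 = (0*(-17/60))*1 = 0*1 = 0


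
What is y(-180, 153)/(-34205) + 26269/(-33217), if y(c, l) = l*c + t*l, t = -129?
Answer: 671868964/1136187485 ≈ 0.59134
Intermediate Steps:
y(c, l) = -129*l + c*l (y(c, l) = l*c - 129*l = c*l - 129*l = -129*l + c*l)
y(-180, 153)/(-34205) + 26269/(-33217) = (153*(-129 - 180))/(-34205) + 26269/(-33217) = (153*(-309))*(-1/34205) + 26269*(-1/33217) = -47277*(-1/34205) - 26269/33217 = 47277/34205 - 26269/33217 = 671868964/1136187485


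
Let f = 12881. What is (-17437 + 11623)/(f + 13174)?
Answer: -646/2895 ≈ -0.22314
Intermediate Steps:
(-17437 + 11623)/(f + 13174) = (-17437 + 11623)/(12881 + 13174) = -5814/26055 = -5814*1/26055 = -646/2895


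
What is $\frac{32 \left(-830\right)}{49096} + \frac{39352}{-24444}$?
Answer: $- \frac{80664326}{37503207} \approx -2.1509$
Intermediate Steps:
$\frac{32 \left(-830\right)}{49096} + \frac{39352}{-24444} = \left(-26560\right) \frac{1}{49096} + 39352 \left(- \frac{1}{24444}\right) = - \frac{3320}{6137} - \frac{9838}{6111} = - \frac{80664326}{37503207}$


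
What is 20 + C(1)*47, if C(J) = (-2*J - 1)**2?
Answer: 443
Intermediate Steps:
C(J) = (-1 - 2*J)**2
20 + C(1)*47 = 20 + (1 + 2*1)**2*47 = 20 + (1 + 2)**2*47 = 20 + 3**2*47 = 20 + 9*47 = 20 + 423 = 443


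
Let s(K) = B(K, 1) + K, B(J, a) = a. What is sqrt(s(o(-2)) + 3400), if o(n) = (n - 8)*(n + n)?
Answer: sqrt(3441) ≈ 58.660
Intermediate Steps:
o(n) = 2*n*(-8 + n) (o(n) = (-8 + n)*(2*n) = 2*n*(-8 + n))
s(K) = 1 + K
sqrt(s(o(-2)) + 3400) = sqrt((1 + 2*(-2)*(-8 - 2)) + 3400) = sqrt((1 + 2*(-2)*(-10)) + 3400) = sqrt((1 + 40) + 3400) = sqrt(41 + 3400) = sqrt(3441)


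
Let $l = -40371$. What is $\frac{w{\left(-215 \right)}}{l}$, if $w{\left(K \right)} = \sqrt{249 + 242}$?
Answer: $- \frac{\sqrt{491}}{40371} \approx -0.00054887$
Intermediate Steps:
$w{\left(K \right)} = \sqrt{491}$
$\frac{w{\left(-215 \right)}}{l} = \frac{\sqrt{491}}{-40371} = \sqrt{491} \left(- \frac{1}{40371}\right) = - \frac{\sqrt{491}}{40371}$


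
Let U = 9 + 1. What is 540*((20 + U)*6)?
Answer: 97200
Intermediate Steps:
U = 10
540*((20 + U)*6) = 540*((20 + 10)*6) = 540*(30*6) = 540*180 = 97200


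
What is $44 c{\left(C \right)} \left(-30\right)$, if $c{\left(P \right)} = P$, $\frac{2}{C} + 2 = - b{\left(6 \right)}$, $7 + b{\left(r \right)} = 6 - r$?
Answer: $-528$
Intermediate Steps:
$b{\left(r \right)} = -1 - r$ ($b{\left(r \right)} = -7 - \left(-6 + r\right) = -1 - r$)
$C = \frac{2}{5}$ ($C = \frac{2}{-2 - \left(-1 - 6\right)} = \frac{2}{-2 - -7} = \frac{2}{-2 + 7} = \frac{2}{5} \approx 0.4$)
$44 c{\left(C \right)} \left(-30\right) = 44 \cdot \frac{2}{5} \left(-30\right) = \frac{88}{5} \left(-30\right) = -528$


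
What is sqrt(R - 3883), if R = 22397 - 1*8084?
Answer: sqrt(10430) ≈ 102.13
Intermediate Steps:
R = 14313 (R = 22397 - 8084 = 14313)
sqrt(R - 3883) = sqrt(14313 - 3883) = sqrt(10430)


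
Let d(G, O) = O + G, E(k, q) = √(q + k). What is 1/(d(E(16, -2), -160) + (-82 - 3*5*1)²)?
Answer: 9249/85543987 - √14/85543987 ≈ 0.00010808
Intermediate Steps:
E(k, q) = √(k + q)
d(G, O) = G + O
1/(d(E(16, -2), -160) + (-82 - 3*5*1)²) = 1/((√(16 - 2) - 160) + (-82 - 3*5*1)²) = 1/((√14 - 160) + (-82 - 15*1)²) = 1/((-160 + √14) + (-82 - 15)²) = 1/((-160 + √14) + (-97)²) = 1/((-160 + √14) + 9409) = 1/(9249 + √14)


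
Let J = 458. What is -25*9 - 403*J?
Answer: -184799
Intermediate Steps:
-25*9 - 403*J = -25*9 - 403*458 = -225 - 184574 = -184799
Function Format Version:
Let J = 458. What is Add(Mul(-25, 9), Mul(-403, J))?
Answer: -184799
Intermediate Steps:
Add(Mul(-25, 9), Mul(-403, J)) = Add(Mul(-25, 9), Mul(-403, 458)) = Add(-225, -184574) = -184799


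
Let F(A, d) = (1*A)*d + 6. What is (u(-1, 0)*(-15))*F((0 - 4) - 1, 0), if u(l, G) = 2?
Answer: -180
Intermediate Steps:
F(A, d) = 6 + A*d (F(A, d) = A*d + 6 = 6 + A*d)
(u(-1, 0)*(-15))*F((0 - 4) - 1, 0) = (2*(-15))*(6 + ((0 - 4) - 1)*0) = -30*(6 + (-4 - 1)*0) = -30*(6 - 5*0) = -30*(6 + 0) = -30*6 = -180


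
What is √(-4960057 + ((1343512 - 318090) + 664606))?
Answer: I*√3270029 ≈ 1808.3*I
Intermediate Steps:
√(-4960057 + ((1343512 - 318090) + 664606)) = √(-4960057 + (1025422 + 664606)) = √(-4960057 + 1690028) = √(-3270029) = I*√3270029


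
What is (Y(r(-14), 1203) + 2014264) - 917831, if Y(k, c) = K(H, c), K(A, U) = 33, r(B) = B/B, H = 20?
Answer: 1096466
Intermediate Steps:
r(B) = 1
Y(k, c) = 33
(Y(r(-14), 1203) + 2014264) - 917831 = (33 + 2014264) - 917831 = 2014297 - 917831 = 1096466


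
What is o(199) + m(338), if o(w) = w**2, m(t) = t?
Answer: 39939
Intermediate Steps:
o(199) + m(338) = 199**2 + 338 = 39601 + 338 = 39939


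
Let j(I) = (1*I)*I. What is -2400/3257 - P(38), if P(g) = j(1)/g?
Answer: -94457/123766 ≈ -0.76319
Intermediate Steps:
j(I) = I**2 (j(I) = I*I = I**2)
P(g) = 1/g (P(g) = 1**2/g = 1/g)
-2400/3257 - P(38) = -2400/3257 - 1/38 = -94457/123766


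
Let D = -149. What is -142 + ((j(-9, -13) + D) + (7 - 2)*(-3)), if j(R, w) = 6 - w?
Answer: -287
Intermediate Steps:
-142 + ((j(-9, -13) + D) + (7 - 2)*(-3)) = -142 + (((6 - 1*(-13)) - 149) + (7 - 2)*(-3)) = -142 + (((6 + 13) - 149) + 5*(-3)) = -142 + ((19 - 149) - 15) = -142 + (-130 - 15) = -142 - 145 = -287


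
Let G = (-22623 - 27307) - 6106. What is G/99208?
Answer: -14009/24802 ≈ -0.56483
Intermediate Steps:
G = -56036 (G = -49930 - 6106 = -56036)
G/99208 = -56036/99208 = -56036*1/99208 = -14009/24802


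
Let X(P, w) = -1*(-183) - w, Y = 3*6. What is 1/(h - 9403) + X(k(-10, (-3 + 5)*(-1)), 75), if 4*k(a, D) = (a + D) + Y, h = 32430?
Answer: 2486917/23027 ≈ 108.00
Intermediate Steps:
Y = 18
k(a, D) = 9/2 + D/4 + a/4 (k(a, D) = ((a + D) + 18)/4 = ((D + a) + 18)/4 = (18 + D + a)/4 = 9/2 + D/4 + a/4)
X(P, w) = 183 - w
1/(h - 9403) + X(k(-10, (-3 + 5)*(-1)), 75) = 1/(32430 - 9403) + (183 - 1*75) = 1/23027 + (183 - 75) = 1/23027 + 108 = 2486917/23027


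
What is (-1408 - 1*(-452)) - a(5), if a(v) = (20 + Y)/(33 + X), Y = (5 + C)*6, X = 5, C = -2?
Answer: -957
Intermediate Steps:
Y = 18 (Y = (5 - 2)*6 = 3*6 = 18)
a(v) = 1 (a(v) = (20 + 18)/(33 + 5) = 38/38 = 38*(1/38) = 1)
(-1408 - 1*(-452)) - a(5) = (-1408 - 1*(-452)) - 1*1 = (-1408 + 452) - 1 = -956 - 1 = -957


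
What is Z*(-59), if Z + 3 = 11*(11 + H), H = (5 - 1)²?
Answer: -17346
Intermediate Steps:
H = 16 (H = 4² = 16)
Z = 294 (Z = -3 + 11*(11 + 16) = -3 + 11*27 = -3 + 297 = 294)
Z*(-59) = 294*(-59) = -17346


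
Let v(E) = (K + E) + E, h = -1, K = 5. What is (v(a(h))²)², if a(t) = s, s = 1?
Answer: 2401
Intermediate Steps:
a(t) = 1
v(E) = 5 + 2*E (v(E) = (5 + E) + E = 5 + 2*E)
(v(a(h))²)² = ((5 + 2*1)²)² = ((5 + 2)²)² = (7²)² = 49² = 2401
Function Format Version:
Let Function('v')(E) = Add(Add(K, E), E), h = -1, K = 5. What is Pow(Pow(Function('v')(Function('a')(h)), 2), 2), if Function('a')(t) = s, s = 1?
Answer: 2401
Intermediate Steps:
Function('a')(t) = 1
Function('v')(E) = Add(5, Mul(2, E)) (Function('v')(E) = Add(Add(5, E), E) = Add(5, Mul(2, E)))
Pow(Pow(Function('v')(Function('a')(h)), 2), 2) = Pow(Pow(Add(5, Mul(2, 1)), 2), 2) = Pow(Pow(Add(5, 2), 2), 2) = Pow(Pow(7, 2), 2) = Pow(49, 2) = 2401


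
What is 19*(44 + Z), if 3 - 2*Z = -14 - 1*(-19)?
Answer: 817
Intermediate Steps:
Z = -1 (Z = 3/2 - (-14 - 1*(-19))/2 = 3/2 - (-14 + 19)/2 = 3/2 - ½*5 = 3/2 - 5/2 = -1)
19*(44 + Z) = 19*(44 - 1) = 19*43 = 817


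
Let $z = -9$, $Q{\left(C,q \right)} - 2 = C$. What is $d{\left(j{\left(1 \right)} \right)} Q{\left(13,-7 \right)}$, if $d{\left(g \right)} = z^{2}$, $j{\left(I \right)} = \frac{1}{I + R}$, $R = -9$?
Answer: $1215$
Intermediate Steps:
$Q{\left(C,q \right)} = 2 + C$
$j{\left(I \right)} = \frac{1}{-9 + I}$ ($j{\left(I \right)} = \frac{1}{I - 9} = \frac{1}{-9 + I}$)
$d{\left(g \right)} = 81$ ($d{\left(g \right)} = \left(-9\right)^{2} = 81$)
$d{\left(j{\left(1 \right)} \right)} Q{\left(13,-7 \right)} = 81 \left(2 + 13\right) = 81 \cdot 15 = 1215$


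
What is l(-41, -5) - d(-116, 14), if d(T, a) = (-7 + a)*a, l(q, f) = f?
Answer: -103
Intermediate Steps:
d(T, a) = a*(-7 + a)
l(-41, -5) - d(-116, 14) = -5 - 14*(-7 + 14) = -5 - 14*7 = -5 - 1*98 = -5 - 98 = -103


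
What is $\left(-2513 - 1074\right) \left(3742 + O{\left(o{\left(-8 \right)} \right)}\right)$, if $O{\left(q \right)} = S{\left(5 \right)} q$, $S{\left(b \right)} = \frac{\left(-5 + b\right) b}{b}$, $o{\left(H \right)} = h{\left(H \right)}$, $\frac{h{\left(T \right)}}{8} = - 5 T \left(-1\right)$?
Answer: $-13422554$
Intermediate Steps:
$h{\left(T \right)} = 40 T$ ($h{\left(T \right)} = 8 - 5 T \left(-1\right) = 8 \cdot 5 T = 40 T$)
$o{\left(H \right)} = 40 H$
$S{\left(b \right)} = -5 + b$ ($S{\left(b \right)} = \frac{b \left(-5 + b\right)}{b} = -5 + b$)
$O{\left(q \right)} = 0$ ($O{\left(q \right)} = \left(-5 + 5\right) q = 0 q = 0$)
$\left(-2513 - 1074\right) \left(3742 + O{\left(o{\left(-8 \right)} \right)}\right) = \left(-2513 - 1074\right) \left(3742 + 0\right) = \left(-3587\right) 3742 = -13422554$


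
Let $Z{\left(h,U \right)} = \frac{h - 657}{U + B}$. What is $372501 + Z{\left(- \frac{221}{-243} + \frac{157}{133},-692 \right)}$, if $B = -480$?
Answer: $\frac{14109564873907}{37877868} \approx 3.725 \cdot 10^{5}$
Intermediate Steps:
$Z{\left(h,U \right)} = \frac{-657 + h}{-480 + U}$ ($Z{\left(h,U \right)} = \frac{h - 657}{U - 480} = \frac{-657 + h}{-480 + U}$)
$372501 + Z{\left(- \frac{221}{-243} + \frac{157}{133},-692 \right)} = 372501 + \frac{-657 + \left(- \frac{221}{-243} + \frac{157}{133}\right)}{-480 - 692} = 372501 + \frac{-657 + \left(\left(-221\right) \left(- \frac{1}{243}\right) + 157 \cdot \frac{1}{133}\right)}{-1172} = 372501 - \frac{-657 + \left(\frac{221}{243} + \frac{157}{133}\right)}{1172} = 372501 - \frac{-657 + \frac{67544}{32319}}{1172} = 372501 - - \frac{21166039}{37877868} = 372501 + \frac{21166039}{37877868} = \frac{14109564873907}{37877868}$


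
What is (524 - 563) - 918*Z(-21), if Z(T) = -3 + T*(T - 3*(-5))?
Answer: -112953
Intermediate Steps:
Z(T) = -3 + T*(15 + T) (Z(T) = -3 + T*(T + 15) = -3 + T*(15 + T))
(524 - 563) - 918*Z(-21) = (524 - 563) - 918*(-3 + (-21)**2 + 15*(-21)) = -39 - 918*(-3 + 441 - 315) = -39 - 918*123 = -39 - 112914 = -112953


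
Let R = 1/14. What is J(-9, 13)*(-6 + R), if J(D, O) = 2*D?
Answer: 747/7 ≈ 106.71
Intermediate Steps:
R = 1/14 ≈ 0.071429
J(-9, 13)*(-6 + R) = (2*(-9))*(-6 + 1/14) = -18*(-83/14) = 747/7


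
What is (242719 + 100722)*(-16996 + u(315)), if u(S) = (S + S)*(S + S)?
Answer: 130474609664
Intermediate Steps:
u(S) = 4*S² (u(S) = (2*S)*(2*S) = 4*S²)
(242719 + 100722)*(-16996 + u(315)) = (242719 + 100722)*(-16996 + 4*315²) = 343441*(-16996 + 4*99225) = 343441*(-16996 + 396900) = 343441*379904 = 130474609664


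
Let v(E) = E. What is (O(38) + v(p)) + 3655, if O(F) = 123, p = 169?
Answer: 3947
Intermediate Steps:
(O(38) + v(p)) + 3655 = (123 + 169) + 3655 = 292 + 3655 = 3947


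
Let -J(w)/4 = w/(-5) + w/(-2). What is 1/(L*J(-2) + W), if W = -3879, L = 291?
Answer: -5/27543 ≈ -0.00018153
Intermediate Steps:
J(w) = 14*w/5 (J(w) = -4*(w/(-5) + w/(-2)) = -4*(w*(-⅕) + w*(-½)) = -4*(-w/5 - w/2) = -(-14)*w/5 = 14*w/5)
1/(L*J(-2) + W) = 1/(291*((14/5)*(-2)) - 3879) = 1/(291*(-28/5) - 3879) = 1/(-8148/5 - 3879) = 1/(-27543/5) = -5/27543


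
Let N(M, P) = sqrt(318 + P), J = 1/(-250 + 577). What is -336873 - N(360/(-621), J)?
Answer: -336873 - sqrt(34003749)/327 ≈ -3.3689e+5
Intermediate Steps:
J = 1/327 ≈ 0.0030581
-336873 - N(360/(-621), J) = -336873 - sqrt(318 + 1/327) = -336873 - sqrt(103987/327) = -336873 - sqrt(34003749)/327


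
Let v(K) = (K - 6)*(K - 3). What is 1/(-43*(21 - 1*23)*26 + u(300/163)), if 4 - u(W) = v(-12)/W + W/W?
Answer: 10/20923 ≈ 0.00047794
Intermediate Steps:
v(K) = (-6 + K)*(-3 + K)
u(W) = 3 - 270/W (u(W) = 4 - ((18 + (-12)**2 - 9*(-12))/W + W/W) = 4 - ((18 + 144 + 108)/W + 1) = 4 - (270/W + 1) = 4 - (1 + 270/W) = 4 + (-1 - 270/W) = 3 - 270/W)
1/(-43*(21 - 1*23)*26 + u(300/163)) = 1/(-43*(21 - 1*23)*26 + (3 - 270/(300/163))) = 1/(-43*(21 - 23)*26 + (3 - 270/(300*(1/163)))) = 1/(-43*(-2)*26 + (3 - 270/300/163)) = 1/(86*26 + (3 - 270*163/300)) = 1/(2236 + (3 - 1467/10)) = 1/(2236 - 1437/10) = 1/(20923/10) = 10/20923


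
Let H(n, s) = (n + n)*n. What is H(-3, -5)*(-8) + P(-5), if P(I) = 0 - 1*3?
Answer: -147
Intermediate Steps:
P(I) = -3 (P(I) = 0 - 3 = -3)
H(n, s) = 2*n² (H(n, s) = (2*n)*n = 2*n²)
H(-3, -5)*(-8) + P(-5) = (2*(-3)²)*(-8) - 3 = (2*9)*(-8) - 3 = 18*(-8) - 3 = -144 - 3 = -147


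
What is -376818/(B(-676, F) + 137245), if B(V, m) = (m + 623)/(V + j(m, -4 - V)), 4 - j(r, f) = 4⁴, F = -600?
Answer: -349687104/127363337 ≈ -2.7456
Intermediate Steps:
j(r, f) = -252 (j(r, f) = 4 - 1*4⁴ = 4 - 1*256 = 4 - 256 = -252)
B(V, m) = (623 + m)/(-252 + V) (B(V, m) = (m + 623)/(V - 252) = (623 + m)/(-252 + V))
-376818/(B(-676, F) + 137245) = -376818/((623 - 600)/(-252 - 676) + 137245) = -376818/(23/(-928) + 137245) = -376818/(-1/928*23 + 137245) = -376818/(-23/928 + 137245) = -376818/127363337/928 = -376818*928/127363337 = -349687104/127363337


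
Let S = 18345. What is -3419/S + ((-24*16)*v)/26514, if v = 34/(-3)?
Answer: -1802321/81066555 ≈ -0.022233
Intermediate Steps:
v = -34/3 (v = 34*(-⅓) = -34/3 ≈ -11.333)
-3419/S + ((-24*16)*v)/26514 = -3419/18345 + (-24*16*(-34/3))/26514 = -3419*1/18345 - 384*(-34/3)*(1/26514) = -3419/18345 + 4352*(1/26514) = -3419/18345 + 2176/13257 = -1802321/81066555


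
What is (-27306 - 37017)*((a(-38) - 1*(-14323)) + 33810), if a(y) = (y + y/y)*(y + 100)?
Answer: -2948501997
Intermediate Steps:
a(y) = (1 + y)*(100 + y) (a(y) = (y + 1)*(100 + y) = (1 + y)*(100 + y))
(-27306 - 37017)*((a(-38) - 1*(-14323)) + 33810) = (-27306 - 37017)*(((100 + (-38)² + 101*(-38)) - 1*(-14323)) + 33810) = -64323*(((100 + 1444 - 3838) + 14323) + 33810) = -64323*((-2294 + 14323) + 33810) = -64323*(12029 + 33810) = -64323*45839 = -2948501997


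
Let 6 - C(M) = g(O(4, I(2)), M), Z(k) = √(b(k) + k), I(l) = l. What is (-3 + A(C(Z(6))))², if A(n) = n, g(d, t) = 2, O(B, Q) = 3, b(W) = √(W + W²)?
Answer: 1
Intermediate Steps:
Z(k) = √(k + √(k*(1 + k))) (Z(k) = √(√(k*(1 + k)) + k) = √(k + √(k*(1 + k))))
C(M) = 4 (C(M) = 6 - 1*2 = 6 - 2 = 4)
(-3 + A(C(Z(6))))² = (-3 + 4)² = 1² = 1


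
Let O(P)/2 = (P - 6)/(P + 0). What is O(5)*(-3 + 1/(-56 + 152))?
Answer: 287/240 ≈ 1.1958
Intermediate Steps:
O(P) = 2*(-6 + P)/P (O(P) = 2*((P - 6)/(P + 0)) = 2*((-6 + P)/P) = 2*(-6 + P)/P)
O(5)*(-3 + 1/(-56 + 152)) = (2 - 12/5)*(-3 + 1/(-56 + 152)) = (2 - 12*⅕)*(-3 + 1/96) = (2 - 12/5)*(-3 + 1/96) = -⅖*(-287/96) = 287/240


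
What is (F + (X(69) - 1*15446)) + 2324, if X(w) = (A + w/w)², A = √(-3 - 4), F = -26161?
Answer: -39289 + 2*I*√7 ≈ -39289.0 + 5.2915*I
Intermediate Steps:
A = I*√7 (A = √(-7) = I*√7 ≈ 2.6458*I)
X(w) = (1 + I*√7)² (X(w) = (I*√7 + w/w)² = (I*√7 + 1)² = (1 + I*√7)²)
(F + (X(69) - 1*15446)) + 2324 = (-26161 + ((1 + I*√7)² - 1*15446)) + 2324 = (-26161 + ((1 + I*√7)² - 15446)) + 2324 = (-26161 + (-15446 + (1 + I*√7)²)) + 2324 = (-41607 + (1 + I*√7)²) + 2324 = -39283 + (1 + I*√7)²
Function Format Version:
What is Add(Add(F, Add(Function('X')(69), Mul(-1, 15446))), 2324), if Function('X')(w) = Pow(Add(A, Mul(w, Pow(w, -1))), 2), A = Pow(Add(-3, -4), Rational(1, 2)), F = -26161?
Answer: Add(-39289, Mul(2, I, Pow(7, Rational(1, 2)))) ≈ Add(-39289., Mul(5.2915, I))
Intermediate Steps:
A = Mul(I, Pow(7, Rational(1, 2))) (A = Pow(-7, Rational(1, 2)) = Mul(I, Pow(7, Rational(1, 2))) ≈ Mul(2.6458, I))
Function('X')(w) = Pow(Add(1, Mul(I, Pow(7, Rational(1, 2)))), 2) (Function('X')(w) = Pow(Add(Mul(I, Pow(7, Rational(1, 2))), Mul(w, Pow(w, -1))), 2) = Pow(Add(Mul(I, Pow(7, Rational(1, 2))), 1), 2) = Pow(Add(1, Mul(I, Pow(7, Rational(1, 2)))), 2))
Add(Add(F, Add(Function('X')(69), Mul(-1, 15446))), 2324) = Add(Add(-26161, Add(Pow(Add(1, Mul(I, Pow(7, Rational(1, 2)))), 2), Mul(-1, 15446))), 2324) = Add(Add(-26161, Add(Pow(Add(1, Mul(I, Pow(7, Rational(1, 2)))), 2), -15446)), 2324) = Add(Add(-26161, Add(-15446, Pow(Add(1, Mul(I, Pow(7, Rational(1, 2)))), 2))), 2324) = Add(Add(-41607, Pow(Add(1, Mul(I, Pow(7, Rational(1, 2)))), 2)), 2324) = Add(-39283, Pow(Add(1, Mul(I, Pow(7, Rational(1, 2)))), 2))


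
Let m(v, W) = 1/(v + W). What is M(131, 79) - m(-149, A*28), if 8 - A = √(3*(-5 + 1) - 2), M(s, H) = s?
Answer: 2174656/16601 - 28*I*√14/16601 ≈ 131.0 - 0.0063109*I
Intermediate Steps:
A = 8 - I*√14 (A = 8 - √(3*(-5 + 1) - 2) = 8 - √(3*(-4) - 2) = 8 - √(-12 - 2) = 8 - √(-14) = 8 - I*√14 ≈ 8.0 - 3.7417*I)
m(v, W) = 1/(W + v)
M(131, 79) - m(-149, A*28) = 131 - 1/((8 - I*√14)*28 - 149) = 131 - 1/((224 - 28*I*√14) - 149) = 131 - 1/(75 - 28*I*√14)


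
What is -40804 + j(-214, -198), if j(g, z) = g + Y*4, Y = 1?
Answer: -41014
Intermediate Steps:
j(g, z) = 4 + g (j(g, z) = g + 1*4 = g + 4 = 4 + g)
-40804 + j(-214, -198) = -40804 + (4 - 214) = -40804 - 210 = -41014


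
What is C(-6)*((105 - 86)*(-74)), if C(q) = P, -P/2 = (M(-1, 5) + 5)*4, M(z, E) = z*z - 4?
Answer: 22496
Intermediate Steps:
M(z, E) = -4 + z² (M(z, E) = z² - 4 = -4 + z²)
P = -16 (P = -2*((-4 + (-1)²) + 5)*4 = -2*((-4 + 1) + 5)*4 = -2*(-3 + 5)*4 = -4*4 = -2*8 = -16)
C(q) = -16
C(-6)*((105 - 86)*(-74)) = -16*(105 - 86)*(-74) = -304*(-74) = -16*(-1406) = 22496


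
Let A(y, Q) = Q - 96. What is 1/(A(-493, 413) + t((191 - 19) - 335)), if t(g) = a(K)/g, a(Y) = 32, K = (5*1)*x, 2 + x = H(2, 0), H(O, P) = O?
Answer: 163/51639 ≈ 0.0031565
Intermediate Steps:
A(y, Q) = -96 + Q
x = 0 (x = -2 + 2 = 0)
K = 0 (K = (5*1)*0 = 5*0 = 0)
t(g) = 32/g
1/(A(-493, 413) + t((191 - 19) - 335)) = 1/((-96 + 413) + 32/((191 - 19) - 335)) = 1/(317 + 32/(172 - 335)) = 1/(317 + 32/(-163)) = 1/(317 + 32*(-1/163)) = 1/(317 - 32/163) = 1/(51639/163) = 163/51639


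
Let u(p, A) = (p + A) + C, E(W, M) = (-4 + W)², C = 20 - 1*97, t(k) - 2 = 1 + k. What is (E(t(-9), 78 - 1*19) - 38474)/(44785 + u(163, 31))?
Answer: -19187/22451 ≈ -0.85462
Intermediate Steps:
t(k) = 3 + k (t(k) = 2 + (1 + k) = 3 + k)
C = -77 (C = 20 - 97 = -77)
u(p, A) = -77 + A + p (u(p, A) = (p + A) - 77 = (A + p) - 77 = -77 + A + p)
(E(t(-9), 78 - 1*19) - 38474)/(44785 + u(163, 31)) = ((-4 + (3 - 9))² - 38474)/(44785 + (-77 + 31 + 163)) = ((-4 - 6)² - 38474)/(44785 + 117) = ((-10)² - 38474)/44902 = (100 - 38474)*(1/44902) = -38374*1/44902 = -19187/22451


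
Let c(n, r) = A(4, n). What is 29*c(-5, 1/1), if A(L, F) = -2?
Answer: -58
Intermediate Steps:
c(n, r) = -2
29*c(-5, 1/1) = 29*(-2) = -58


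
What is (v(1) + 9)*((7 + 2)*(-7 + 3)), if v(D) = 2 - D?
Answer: -360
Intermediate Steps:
(v(1) + 9)*((7 + 2)*(-7 + 3)) = ((2 - 1*1) + 9)*((7 + 2)*(-7 + 3)) = ((2 - 1) + 9)*(9*(-4)) = (1 + 9)*(-36) = 10*(-36) = -360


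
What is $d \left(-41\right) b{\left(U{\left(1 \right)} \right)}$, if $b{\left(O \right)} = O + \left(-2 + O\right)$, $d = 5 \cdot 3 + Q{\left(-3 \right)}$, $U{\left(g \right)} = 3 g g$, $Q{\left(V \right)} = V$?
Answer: $-1968$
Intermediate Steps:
$U{\left(g \right)} = 3 g^{2}$
$d = 12$ ($d = 5 \cdot 3 - 3 = 15 - 3 = 12$)
$b{\left(O \right)} = -2 + 2 O$
$d \left(-41\right) b{\left(U{\left(1 \right)} \right)} = 12 \left(-41\right) \left(-2 + 2 \cdot 3 \cdot 1^{2}\right) = - 492 \left(-2 + 2 \cdot 3 \cdot 1\right) = - 492 \left(-2 + 2 \cdot 3\right) = - 492 \left(-2 + 6\right) = \left(-492\right) 4 = -1968$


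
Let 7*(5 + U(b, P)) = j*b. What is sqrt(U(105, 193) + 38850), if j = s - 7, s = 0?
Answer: 2*sqrt(9685) ≈ 196.82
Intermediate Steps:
j = -7 (j = 0 - 7 = -7)
U(b, P) = -5 - b (U(b, P) = -5 + (-7*b)/7 = -5 - b)
sqrt(U(105, 193) + 38850) = sqrt((-5 - 1*105) + 38850) = sqrt((-5 - 105) + 38850) = sqrt(-110 + 38850) = sqrt(38740) = 2*sqrt(9685)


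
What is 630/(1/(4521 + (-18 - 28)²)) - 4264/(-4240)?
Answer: 2216094833/530 ≈ 4.1813e+6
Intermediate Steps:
630/(1/(4521 + (-18 - 28)²)) - 4264/(-4240) = 630/(1/(4521 + (-46)²)) - 4264*(-1/4240) = 630/(1/(4521 + 2116)) + 533/530 = 630/(1/6637) + 533/530 = 630*6637 + 533/530 = 4181310 + 533/530 = 2216094833/530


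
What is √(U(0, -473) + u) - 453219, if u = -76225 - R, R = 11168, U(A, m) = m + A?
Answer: -453219 + I*√87866 ≈ -4.5322e+5 + 296.42*I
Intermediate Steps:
U(A, m) = A + m
u = -87393 (u = -76225 - 1*11168 = -76225 - 11168 = -87393)
√(U(0, -473) + u) - 453219 = √((0 - 473) - 87393) - 453219 = √(-473 - 87393) - 453219 = √(-87866) - 453219 = I*√87866 - 453219 = -453219 + I*√87866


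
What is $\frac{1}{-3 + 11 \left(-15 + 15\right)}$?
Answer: $- \frac{1}{3} \approx -0.33333$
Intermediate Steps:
$\frac{1}{-3 + 11 \left(-15 + 15\right)} = \frac{1}{-3 + 11 \cdot 0} = \frac{1}{-3 + 0} = \frac{1}{-3} = - \frac{1}{3}$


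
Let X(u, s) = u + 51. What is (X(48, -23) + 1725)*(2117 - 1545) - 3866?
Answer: 1039462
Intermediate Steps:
X(u, s) = 51 + u
(X(48, -23) + 1725)*(2117 - 1545) - 3866 = ((51 + 48) + 1725)*(2117 - 1545) - 3866 = (99 + 1725)*572 - 3866 = 1824*572 - 3866 = 1043328 - 3866 = 1039462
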